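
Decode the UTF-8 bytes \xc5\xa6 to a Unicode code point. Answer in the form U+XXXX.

U+0166

Leading byte 0xC5 = 11000101 matches 110xxxxx → 2-byte sequence.
Byte 1: 0xC5 = 11000101, payload 00101 (5 bits).
Byte 2: 0xA6 = 10100110 (10xxxxxx ✓), payload 100110.
Concatenate: 00101100110 = 0x166 (11 bits → U+0166).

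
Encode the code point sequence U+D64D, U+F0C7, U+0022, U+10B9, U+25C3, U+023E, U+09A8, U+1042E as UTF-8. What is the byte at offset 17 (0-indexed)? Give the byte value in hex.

0xA8

U+D64D → 3-byte form ED 99 8D at offsets 0–2.
U+F0C7 → 3-byte form EF 83 87 at offsets 3–5.
U+0022 → 1-byte form 22 at offsets 6–6.
U+10B9 → 3-byte form E1 82 B9 at offsets 7–9.
U+25C3 → 3-byte form E2 97 83 at offsets 10–12.
U+023E → 2-byte form C8 BE at offsets 13–14.
U+09A8 → 3-byte form E0 A6 A8 at offsets 15–17.
Offset 17 falls in char 7's range; it's byte 3 of E0 A6 A8 = 0xA8.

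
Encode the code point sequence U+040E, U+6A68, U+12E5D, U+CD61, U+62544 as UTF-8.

U+040E: 2-byte form → D0 8E.
U+6A68: 3-byte form → E6 A9 A8.
U+12E5D: 4-byte form → F0 92 B9 9D.
U+CD61: 3-byte form → EC B5 A1.
U+62544: 4-byte form → F1 A2 95 84.
Concatenated (16 bytes): D0 8E E6 A9 A8 F0 92 B9 9D EC B5 A1 F1 A2 95 84.

D0 8E E6 A9 A8 F0 92 B9 9D EC B5 A1 F1 A2 95 84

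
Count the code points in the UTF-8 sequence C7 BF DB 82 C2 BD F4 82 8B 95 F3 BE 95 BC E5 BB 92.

Byte at offset 0: 0xC7 = 11000111 → 2-byte char (#1). Advance 2.
Byte at offset 2: 0xDB = 11011011 → 2-byte char (#2). Advance 2.
Byte at offset 4: 0xC2 = 11000010 → 2-byte char (#3). Advance 2.
Byte at offset 6: 0xF4 = 11110100 → 4-byte char (#4). Advance 4.
Byte at offset 10: 0xF3 = 11110011 → 4-byte char (#5). Advance 4.
Byte at offset 14: 0xE5 = 11100101 → 3-byte char (#6). Advance 3.
Reached end at offset 17 after 6 code points.

6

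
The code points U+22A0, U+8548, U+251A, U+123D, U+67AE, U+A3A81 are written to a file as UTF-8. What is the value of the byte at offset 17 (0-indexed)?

U+22A0 → 3-byte form E2 8A A0 at offsets 0–2.
U+8548 → 3-byte form E8 95 88 at offsets 3–5.
U+251A → 3-byte form E2 94 9A at offsets 6–8.
U+123D → 3-byte form E1 88 BD at offsets 9–11.
U+67AE → 3-byte form E6 9E AE at offsets 12–14.
U+A3A81 → 4-byte form F2 A3 AA 81 at offsets 15–18.
Offset 17 falls in char 6's range; it's byte 3 of F2 A3 AA 81 = 0xAA.

0xAA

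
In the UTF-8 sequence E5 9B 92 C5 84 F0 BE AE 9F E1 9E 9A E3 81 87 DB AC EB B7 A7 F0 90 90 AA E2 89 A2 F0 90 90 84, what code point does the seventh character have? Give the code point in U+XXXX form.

U+BDE7

Offset 0: leading byte 0xE5 = 11100101 → 3-byte char #1 = E5 9B 92.
Offset 3: leading byte 0xC5 = 11000101 → 2-byte char #2 = C5 84.
Offset 5: leading byte 0xF0 = 11110000 → 4-byte char #3 = F0 BE AE 9F.
Offset 9: leading byte 0xE1 = 11100001 → 3-byte char #4 = E1 9E 9A.
Offset 12: leading byte 0xE3 = 11100011 → 3-byte char #5 = E3 81 87.
Offset 15: leading byte 0xDB = 11011011 → 2-byte char #6 = DB AC.
Offset 17: leading byte 0xEB = 11101011 → 3-byte char #7 = EB B7 A7.
Leading byte 0xEB = 11101011 matches 1110xxxx → 3-byte sequence.
Byte 1: 0xEB = 11101011, payload 1011 (4 bits).
Byte 2: 0xB7 = 10110111 (10xxxxxx ✓), payload 110111.
Byte 3: 0xA7 = 10100111 (10xxxxxx ✓), payload 100111.
Concatenate: 1011110111100111 = 0xBDE7 (16 bits → U+BDE7).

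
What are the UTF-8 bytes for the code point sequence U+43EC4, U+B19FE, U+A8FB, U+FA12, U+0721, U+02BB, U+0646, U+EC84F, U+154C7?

F1 83 BB 84 F2 B1 A7 BE EA A3 BB EF A8 92 DC A1 CA BB D9 86 F3 AC A1 8F F0 95 93 87

U+43EC4: 4-byte form → F1 83 BB 84.
U+B19FE: 4-byte form → F2 B1 A7 BE.
U+A8FB: 3-byte form → EA A3 BB.
U+FA12: 3-byte form → EF A8 92.
U+0721: 2-byte form → DC A1.
U+02BB: 2-byte form → CA BB.
U+0646: 2-byte form → D9 86.
U+EC84F: 4-byte form → F3 AC A1 8F.
U+154C7: 4-byte form → F0 95 93 87.
Concatenated (28 bytes): F1 83 BB 84 F2 B1 A7 BE EA A3 BB EF A8 92 DC A1 CA BB D9 86 F3 AC A1 8F F0 95 93 87.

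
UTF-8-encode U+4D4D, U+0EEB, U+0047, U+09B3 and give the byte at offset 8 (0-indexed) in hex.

U+4D4D → 3-byte form E4 B5 8D at offsets 0–2.
U+0EEB → 3-byte form E0 BB AB at offsets 3–5.
U+0047 → 1-byte form 47 at offsets 6–6.
U+09B3 → 3-byte form E0 A6 B3 at offsets 7–9.
Offset 8 falls in char 4's range; it's byte 2 of E0 A6 B3 = 0xA6.

0xA6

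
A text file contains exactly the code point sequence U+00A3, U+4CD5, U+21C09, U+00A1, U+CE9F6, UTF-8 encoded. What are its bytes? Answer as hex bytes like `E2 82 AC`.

U+00A3: 2-byte form → C2 A3.
U+4CD5: 3-byte form → E4 B3 95.
U+21C09: 4-byte form → F0 A1 B0 89.
U+00A1: 2-byte form → C2 A1.
U+CE9F6: 4-byte form → F3 8E A7 B6.
Concatenated (15 bytes): C2 A3 E4 B3 95 F0 A1 B0 89 C2 A1 F3 8E A7 B6.

C2 A3 E4 B3 95 F0 A1 B0 89 C2 A1 F3 8E A7 B6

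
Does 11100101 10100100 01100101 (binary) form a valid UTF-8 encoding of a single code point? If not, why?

Leading byte 0xE5 = 11100101 → 3-byte form.
Byte 3 is 0x65 = 01100101, which is not 10xxxxxx — expected a continuation byte.

invalid (non-continuation byte where continuation expected)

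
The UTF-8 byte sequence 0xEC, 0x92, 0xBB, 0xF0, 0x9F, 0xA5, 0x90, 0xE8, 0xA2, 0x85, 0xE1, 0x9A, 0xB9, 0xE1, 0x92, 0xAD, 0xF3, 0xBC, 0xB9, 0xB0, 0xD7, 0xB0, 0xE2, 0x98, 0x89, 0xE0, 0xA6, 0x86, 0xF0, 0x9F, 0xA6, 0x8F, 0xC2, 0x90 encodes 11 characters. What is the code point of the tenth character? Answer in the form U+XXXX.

Offset 0: leading byte 0xEC = 11101100 → 3-byte char #1 = EC 92 BB.
Offset 3: leading byte 0xF0 = 11110000 → 4-byte char #2 = F0 9F A5 90.
Offset 7: leading byte 0xE8 = 11101000 → 3-byte char #3 = E8 A2 85.
Offset 10: leading byte 0xE1 = 11100001 → 3-byte char #4 = E1 9A B9.
Offset 13: leading byte 0xE1 = 11100001 → 3-byte char #5 = E1 92 AD.
Offset 16: leading byte 0xF3 = 11110011 → 4-byte char #6 = F3 BC B9 B0.
Offset 20: leading byte 0xD7 = 11010111 → 2-byte char #7 = D7 B0.
Offset 22: leading byte 0xE2 = 11100010 → 3-byte char #8 = E2 98 89.
Offset 25: leading byte 0xE0 = 11100000 → 3-byte char #9 = E0 A6 86.
Offset 28: leading byte 0xF0 = 11110000 → 4-byte char #10 = F0 9F A6 8F.
Leading byte 0xF0 = 11110000 matches 11110xxx → 4-byte sequence.
Byte 1: 0xF0 = 11110000, payload 000 (3 bits).
Byte 2: 0x9F = 10011111 (10xxxxxx ✓), payload 011111.
Byte 3: 0xA6 = 10100110 (10xxxxxx ✓), payload 100110.
Byte 4: 0x8F = 10001111 (10xxxxxx ✓), payload 001111.
Concatenate: 000011111100110001111 = 0x1F98F (21 bits → U+1F98F).

U+1F98F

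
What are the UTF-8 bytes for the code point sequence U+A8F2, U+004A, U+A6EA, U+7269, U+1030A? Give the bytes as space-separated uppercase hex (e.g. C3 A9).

EA A3 B2 4A EA 9B AA E7 89 A9 F0 90 8C 8A

U+A8F2: 3-byte form → EA A3 B2.
U+004A: 1-byte form → 4A.
U+A6EA: 3-byte form → EA 9B AA.
U+7269: 3-byte form → E7 89 A9.
U+1030A: 4-byte form → F0 90 8C 8A.
Concatenated (14 bytes): EA A3 B2 4A EA 9B AA E7 89 A9 F0 90 8C 8A.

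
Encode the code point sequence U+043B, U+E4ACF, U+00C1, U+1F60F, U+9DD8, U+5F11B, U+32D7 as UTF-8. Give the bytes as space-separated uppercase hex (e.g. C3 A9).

U+043B: 2-byte form → D0 BB.
U+E4ACF: 4-byte form → F3 A4 AB 8F.
U+00C1: 2-byte form → C3 81.
U+1F60F: 4-byte form → F0 9F 98 8F.
U+9DD8: 3-byte form → E9 B7 98.
U+5F11B: 4-byte form → F1 9F 84 9B.
U+32D7: 3-byte form → E3 8B 97.
Concatenated (22 bytes): D0 BB F3 A4 AB 8F C3 81 F0 9F 98 8F E9 B7 98 F1 9F 84 9B E3 8B 97.

D0 BB F3 A4 AB 8F C3 81 F0 9F 98 8F E9 B7 98 F1 9F 84 9B E3 8B 97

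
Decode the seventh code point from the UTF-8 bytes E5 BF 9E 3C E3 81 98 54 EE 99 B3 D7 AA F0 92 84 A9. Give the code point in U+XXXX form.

Offset 0: leading byte 0xE5 = 11100101 → 3-byte char #1 = E5 BF 9E.
Offset 3: leading byte 0x3C = 00111100 → 1-byte char #2 = 3C.
Offset 4: leading byte 0xE3 = 11100011 → 3-byte char #3 = E3 81 98.
Offset 7: leading byte 0x54 = 01010100 → 1-byte char #4 = 54.
Offset 8: leading byte 0xEE = 11101110 → 3-byte char #5 = EE 99 B3.
Offset 11: leading byte 0xD7 = 11010111 → 2-byte char #6 = D7 AA.
Offset 13: leading byte 0xF0 = 11110000 → 4-byte char #7 = F0 92 84 A9.
Leading byte 0xF0 = 11110000 matches 11110xxx → 4-byte sequence.
Byte 1: 0xF0 = 11110000, payload 000 (3 bits).
Byte 2: 0x92 = 10010010 (10xxxxxx ✓), payload 010010.
Byte 3: 0x84 = 10000100 (10xxxxxx ✓), payload 000100.
Byte 4: 0xA9 = 10101001 (10xxxxxx ✓), payload 101001.
Concatenate: 000010010000100101001 = 0x12129 (21 bits → U+12129).

U+12129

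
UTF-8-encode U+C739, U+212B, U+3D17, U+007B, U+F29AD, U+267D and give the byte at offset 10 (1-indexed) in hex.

1-indexed offset 10 is 0-indexed offset 9.
U+C739 → 3-byte form EC 9C B9 at offsets 0–2.
U+212B → 3-byte form E2 84 AB at offsets 3–5.
U+3D17 → 3-byte form E3 B4 97 at offsets 6–8.
U+007B → 1-byte form 7B at offsets 9–9.
Offset 9 falls in char 4's range; it's byte 1 of 7B = 0x7B.

0x7B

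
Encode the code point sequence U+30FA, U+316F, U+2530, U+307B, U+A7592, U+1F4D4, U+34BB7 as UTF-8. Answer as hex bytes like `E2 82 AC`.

E3 83 BA E3 85 AF E2 94 B0 E3 81 BB F2 A7 96 92 F0 9F 93 94 F0 B4 AE B7

U+30FA: 3-byte form → E3 83 BA.
U+316F: 3-byte form → E3 85 AF.
U+2530: 3-byte form → E2 94 B0.
U+307B: 3-byte form → E3 81 BB.
U+A7592: 4-byte form → F2 A7 96 92.
U+1F4D4: 4-byte form → F0 9F 93 94.
U+34BB7: 4-byte form → F0 B4 AE B7.
Concatenated (24 bytes): E3 83 BA E3 85 AF E2 94 B0 E3 81 BB F2 A7 96 92 F0 9F 93 94 F0 B4 AE B7.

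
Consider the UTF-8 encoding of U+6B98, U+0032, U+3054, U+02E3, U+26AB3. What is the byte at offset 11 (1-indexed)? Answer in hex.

0xA6

1-indexed offset 11 is 0-indexed offset 10.
U+6B98 → 3-byte form E6 AE 98 at offsets 0–2.
U+0032 → 1-byte form 32 at offsets 3–3.
U+3054 → 3-byte form E3 81 94 at offsets 4–6.
U+02E3 → 2-byte form CB A3 at offsets 7–8.
U+26AB3 → 4-byte form F0 A6 AA B3 at offsets 9–12.
Offset 10 falls in char 5's range; it's byte 2 of F0 A6 AA B3 = 0xA6.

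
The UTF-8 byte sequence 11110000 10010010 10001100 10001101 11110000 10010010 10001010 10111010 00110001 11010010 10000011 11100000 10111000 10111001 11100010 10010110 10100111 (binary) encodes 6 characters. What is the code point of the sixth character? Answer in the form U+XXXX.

U+25A7

Offset 0: leading byte 0xF0 = 11110000 → 4-byte char #1 = F0 92 8C 8D.
Offset 4: leading byte 0xF0 = 11110000 → 4-byte char #2 = F0 92 8A BA.
Offset 8: leading byte 0x31 = 00110001 → 1-byte char #3 = 31.
Offset 9: leading byte 0xD2 = 11010010 → 2-byte char #4 = D2 83.
Offset 11: leading byte 0xE0 = 11100000 → 3-byte char #5 = E0 B8 B9.
Offset 14: leading byte 0xE2 = 11100010 → 3-byte char #6 = E2 96 A7.
Leading byte 0xE2 = 11100010 matches 1110xxxx → 3-byte sequence.
Byte 1: 0xE2 = 11100010, payload 0010 (4 bits).
Byte 2: 0x96 = 10010110 (10xxxxxx ✓), payload 010110.
Byte 3: 0xA7 = 10100111 (10xxxxxx ✓), payload 100111.
Concatenate: 0010010110100111 = 0x25A7 (16 bits → U+25A7).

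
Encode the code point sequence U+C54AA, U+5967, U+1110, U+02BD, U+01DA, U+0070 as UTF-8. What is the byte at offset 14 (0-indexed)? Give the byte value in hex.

0x70

U+C54AA → 4-byte form F3 85 92 AA at offsets 0–3.
U+5967 → 3-byte form E5 A5 A7 at offsets 4–6.
U+1110 → 3-byte form E1 84 90 at offsets 7–9.
U+02BD → 2-byte form CA BD at offsets 10–11.
U+01DA → 2-byte form C7 9A at offsets 12–13.
U+0070 → 1-byte form 70 at offsets 14–14.
Offset 14 falls in char 6's range; it's byte 1 of 70 = 0x70.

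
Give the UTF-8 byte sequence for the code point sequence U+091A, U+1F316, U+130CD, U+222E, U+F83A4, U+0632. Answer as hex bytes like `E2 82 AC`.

U+091A: 3-byte form → E0 A4 9A.
U+1F316: 4-byte form → F0 9F 8C 96.
U+130CD: 4-byte form → F0 93 83 8D.
U+222E: 3-byte form → E2 88 AE.
U+F83A4: 4-byte form → F3 B8 8E A4.
U+0632: 2-byte form → D8 B2.
Concatenated (20 bytes): E0 A4 9A F0 9F 8C 96 F0 93 83 8D E2 88 AE F3 B8 8E A4 D8 B2.

E0 A4 9A F0 9F 8C 96 F0 93 83 8D E2 88 AE F3 B8 8E A4 D8 B2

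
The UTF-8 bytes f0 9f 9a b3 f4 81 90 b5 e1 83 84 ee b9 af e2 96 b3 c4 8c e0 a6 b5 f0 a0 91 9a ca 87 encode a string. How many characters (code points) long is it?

Byte at offset 0: 0xF0 = 11110000 → 4-byte char (#1). Advance 4.
Byte at offset 4: 0xF4 = 11110100 → 4-byte char (#2). Advance 4.
Byte at offset 8: 0xE1 = 11100001 → 3-byte char (#3). Advance 3.
Byte at offset 11: 0xEE = 11101110 → 3-byte char (#4). Advance 3.
Byte at offset 14: 0xE2 = 11100010 → 3-byte char (#5). Advance 3.
Byte at offset 17: 0xC4 = 11000100 → 2-byte char (#6). Advance 2.
Byte at offset 19: 0xE0 = 11100000 → 3-byte char (#7). Advance 3.
Byte at offset 22: 0xF0 = 11110000 → 4-byte char (#8). Advance 4.
Byte at offset 26: 0xCA = 11001010 → 2-byte char (#9). Advance 2.
Reached end at offset 28 after 9 code points.

9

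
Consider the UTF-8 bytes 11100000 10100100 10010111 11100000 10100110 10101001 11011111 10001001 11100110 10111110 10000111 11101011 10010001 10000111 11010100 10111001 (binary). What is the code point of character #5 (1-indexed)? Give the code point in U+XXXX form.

U+B447

Offset 0: leading byte 0xE0 = 11100000 → 3-byte char #1 = E0 A4 97.
Offset 3: leading byte 0xE0 = 11100000 → 3-byte char #2 = E0 A6 A9.
Offset 6: leading byte 0xDF = 11011111 → 2-byte char #3 = DF 89.
Offset 8: leading byte 0xE6 = 11100110 → 3-byte char #4 = E6 BE 87.
Offset 11: leading byte 0xEB = 11101011 → 3-byte char #5 = EB 91 87.
Leading byte 0xEB = 11101011 matches 1110xxxx → 3-byte sequence.
Byte 1: 0xEB = 11101011, payload 1011 (4 bits).
Byte 2: 0x91 = 10010001 (10xxxxxx ✓), payload 010001.
Byte 3: 0x87 = 10000111 (10xxxxxx ✓), payload 000111.
Concatenate: 1011010001000111 = 0xB447 (16 bits → U+B447).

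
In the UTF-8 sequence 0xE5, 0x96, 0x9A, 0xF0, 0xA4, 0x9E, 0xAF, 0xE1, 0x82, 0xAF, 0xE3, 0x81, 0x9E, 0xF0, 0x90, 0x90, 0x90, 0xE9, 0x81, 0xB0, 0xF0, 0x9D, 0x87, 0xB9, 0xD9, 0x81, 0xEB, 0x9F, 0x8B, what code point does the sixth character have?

U+9070

Offset 0: leading byte 0xE5 = 11100101 → 3-byte char #1 = E5 96 9A.
Offset 3: leading byte 0xF0 = 11110000 → 4-byte char #2 = F0 A4 9E AF.
Offset 7: leading byte 0xE1 = 11100001 → 3-byte char #3 = E1 82 AF.
Offset 10: leading byte 0xE3 = 11100011 → 3-byte char #4 = E3 81 9E.
Offset 13: leading byte 0xF0 = 11110000 → 4-byte char #5 = F0 90 90 90.
Offset 17: leading byte 0xE9 = 11101001 → 3-byte char #6 = E9 81 B0.
Leading byte 0xE9 = 11101001 matches 1110xxxx → 3-byte sequence.
Byte 1: 0xE9 = 11101001, payload 1001 (4 bits).
Byte 2: 0x81 = 10000001 (10xxxxxx ✓), payload 000001.
Byte 3: 0xB0 = 10110000 (10xxxxxx ✓), payload 110000.
Concatenate: 1001000001110000 = 0x9070 (16 bits → U+9070).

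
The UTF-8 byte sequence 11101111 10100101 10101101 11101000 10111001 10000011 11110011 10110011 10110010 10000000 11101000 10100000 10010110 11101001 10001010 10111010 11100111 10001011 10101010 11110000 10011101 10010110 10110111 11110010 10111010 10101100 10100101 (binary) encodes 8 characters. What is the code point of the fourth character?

U+8816

Offset 0: leading byte 0xEF = 11101111 → 3-byte char #1 = EF A5 AD.
Offset 3: leading byte 0xE8 = 11101000 → 3-byte char #2 = E8 B9 83.
Offset 6: leading byte 0xF3 = 11110011 → 4-byte char #3 = F3 B3 B2 80.
Offset 10: leading byte 0xE8 = 11101000 → 3-byte char #4 = E8 A0 96.
Leading byte 0xE8 = 11101000 matches 1110xxxx → 3-byte sequence.
Byte 1: 0xE8 = 11101000, payload 1000 (4 bits).
Byte 2: 0xA0 = 10100000 (10xxxxxx ✓), payload 100000.
Byte 3: 0x96 = 10010110 (10xxxxxx ✓), payload 010110.
Concatenate: 1000100000010110 = 0x8816 (16 bits → U+8816).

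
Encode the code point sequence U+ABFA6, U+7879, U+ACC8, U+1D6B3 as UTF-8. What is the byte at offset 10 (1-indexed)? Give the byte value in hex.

0x88

1-indexed offset 10 is 0-indexed offset 9.
U+ABFA6 → 4-byte form F2 AB BE A6 at offsets 0–3.
U+7879 → 3-byte form E7 A1 B9 at offsets 4–6.
U+ACC8 → 3-byte form EA B3 88 at offsets 7–9.
Offset 9 falls in char 3's range; it's byte 3 of EA B3 88 = 0x88.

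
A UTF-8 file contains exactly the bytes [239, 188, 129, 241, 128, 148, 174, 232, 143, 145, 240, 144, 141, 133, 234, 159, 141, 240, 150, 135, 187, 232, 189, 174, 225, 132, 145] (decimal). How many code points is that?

8

Byte at offset 0: 0xEF = 11101111 → 3-byte char (#1). Advance 3.
Byte at offset 3: 0xF1 = 11110001 → 4-byte char (#2). Advance 4.
Byte at offset 7: 0xE8 = 11101000 → 3-byte char (#3). Advance 3.
Byte at offset 10: 0xF0 = 11110000 → 4-byte char (#4). Advance 4.
Byte at offset 14: 0xEA = 11101010 → 3-byte char (#5). Advance 3.
Byte at offset 17: 0xF0 = 11110000 → 4-byte char (#6). Advance 4.
Byte at offset 21: 0xE8 = 11101000 → 3-byte char (#7). Advance 3.
Byte at offset 24: 0xE1 = 11100001 → 3-byte char (#8). Advance 3.
Reached end at offset 27 after 8 code points.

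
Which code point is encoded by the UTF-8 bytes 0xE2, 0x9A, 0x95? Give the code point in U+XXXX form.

U+2695

Leading byte 0xE2 = 11100010 matches 1110xxxx → 3-byte sequence.
Byte 1: 0xE2 = 11100010, payload 0010 (4 bits).
Byte 2: 0x9A = 10011010 (10xxxxxx ✓), payload 011010.
Byte 3: 0x95 = 10010101 (10xxxxxx ✓), payload 010101.
Concatenate: 0010011010010101 = 0x2695 (16 bits → U+2695).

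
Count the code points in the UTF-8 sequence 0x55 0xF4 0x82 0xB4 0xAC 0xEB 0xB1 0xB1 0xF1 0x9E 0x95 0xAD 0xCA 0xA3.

5

Byte at offset 0: 0x55 = 01010101 → 1-byte char (#1). Advance 1.
Byte at offset 1: 0xF4 = 11110100 → 4-byte char (#2). Advance 4.
Byte at offset 5: 0xEB = 11101011 → 3-byte char (#3). Advance 3.
Byte at offset 8: 0xF1 = 11110001 → 4-byte char (#4). Advance 4.
Byte at offset 12: 0xCA = 11001010 → 2-byte char (#5). Advance 2.
Reached end at offset 14 after 5 code points.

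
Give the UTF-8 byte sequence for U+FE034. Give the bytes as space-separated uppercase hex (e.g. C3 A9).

F3 BE 80 B4

U+FE034 = 0xFE034 = 1040436 decimal. In range U+10000–U+10FFFF → 4-byte form: 11110xxx 10xxxxxx 10xxxxxx 10xxxxxx.
Binary (21 bits): 011111110000000110100.
Split 3+6+6+6: 011 | 111110 | 000000 | 110100.
Byte 1: 11110011 = 0xF3.
Byte 2: 10111110 = 0xBE.
Byte 3: 10000000 = 0x80.
Byte 4: 10110100 = 0xB4.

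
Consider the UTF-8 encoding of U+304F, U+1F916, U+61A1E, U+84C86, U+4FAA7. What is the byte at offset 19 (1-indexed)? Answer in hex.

0xA7

1-indexed offset 19 is 0-indexed offset 18.
U+304F → 3-byte form E3 81 8F at offsets 0–2.
U+1F916 → 4-byte form F0 9F A4 96 at offsets 3–6.
U+61A1E → 4-byte form F1 A1 A8 9E at offsets 7–10.
U+84C86 → 4-byte form F2 84 B2 86 at offsets 11–14.
U+4FAA7 → 4-byte form F1 8F AA A7 at offsets 15–18.
Offset 18 falls in char 5's range; it's byte 4 of F1 8F AA A7 = 0xA7.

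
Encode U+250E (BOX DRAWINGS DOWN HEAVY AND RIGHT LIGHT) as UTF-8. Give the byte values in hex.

U+250E = 0x250E = 9486 decimal. In range U+0800–U+FFFF → 3-byte form: 1110xxxx 10xxxxxx 10xxxxxx.
Binary (16 bits): 0010010100001110.
Split 4+6+6: 0010 | 010100 | 001110.
Byte 1: 11100010 = 0xE2.
Byte 2: 10010100 = 0x94.
Byte 3: 10001110 = 0x8E.

E2 94 8E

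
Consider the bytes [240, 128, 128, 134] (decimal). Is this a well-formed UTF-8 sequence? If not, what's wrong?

invalid (overlong encoding)

Leading byte 0xF0 = 11110000 → 4-byte form.
Continuation bytes all match 10xxxxxx. Payload decodes to 0x6.
But 0x6 < 0x10000, the minimum for a 4-byte sequence — this is an overlong encoding.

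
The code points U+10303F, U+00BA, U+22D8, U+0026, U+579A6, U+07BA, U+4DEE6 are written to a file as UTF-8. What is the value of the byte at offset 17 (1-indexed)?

1-indexed offset 17 is 0-indexed offset 16.
U+10303F → 4-byte form F4 83 80 BF at offsets 0–3.
U+00BA → 2-byte form C2 BA at offsets 4–5.
U+22D8 → 3-byte form E2 8B 98 at offsets 6–8.
U+0026 → 1-byte form 26 at offsets 9–9.
U+579A6 → 4-byte form F1 97 A6 A6 at offsets 10–13.
U+07BA → 2-byte form DE BA at offsets 14–15.
U+4DEE6 → 4-byte form F1 8D BB A6 at offsets 16–19.
Offset 16 falls in char 7's range; it's byte 1 of F1 8D BB A6 = 0xF1.

0xF1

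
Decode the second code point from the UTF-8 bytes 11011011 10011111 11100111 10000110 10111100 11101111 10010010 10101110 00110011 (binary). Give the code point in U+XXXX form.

U+71BC

Offset 0: leading byte 0xDB = 11011011 → 2-byte char #1 = DB 9F.
Offset 2: leading byte 0xE7 = 11100111 → 3-byte char #2 = E7 86 BC.
Leading byte 0xE7 = 11100111 matches 1110xxxx → 3-byte sequence.
Byte 1: 0xE7 = 11100111, payload 0111 (4 bits).
Byte 2: 0x86 = 10000110 (10xxxxxx ✓), payload 000110.
Byte 3: 0xBC = 10111100 (10xxxxxx ✓), payload 111100.
Concatenate: 0111000110111100 = 0x71BC (16 bits → U+71BC).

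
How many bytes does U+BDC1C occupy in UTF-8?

4

U+BDC1C = 0xBDC1C. UTF-8 uses 1 byte below 0x80, 2 below 0x800, 3 below 0x10000, 4 up to 0x10FFFF. 0xBDC1C is in U+10000–U+10FFFF → 4 bytes.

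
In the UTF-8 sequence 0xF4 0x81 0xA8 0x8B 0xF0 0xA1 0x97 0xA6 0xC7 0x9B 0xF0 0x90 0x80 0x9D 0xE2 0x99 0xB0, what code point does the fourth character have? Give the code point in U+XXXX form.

Offset 0: leading byte 0xF4 = 11110100 → 4-byte char #1 = F4 81 A8 8B.
Offset 4: leading byte 0xF0 = 11110000 → 4-byte char #2 = F0 A1 97 A6.
Offset 8: leading byte 0xC7 = 11000111 → 2-byte char #3 = C7 9B.
Offset 10: leading byte 0xF0 = 11110000 → 4-byte char #4 = F0 90 80 9D.
Leading byte 0xF0 = 11110000 matches 11110xxx → 4-byte sequence.
Byte 1: 0xF0 = 11110000, payload 000 (3 bits).
Byte 2: 0x90 = 10010000 (10xxxxxx ✓), payload 010000.
Byte 3: 0x80 = 10000000 (10xxxxxx ✓), payload 000000.
Byte 4: 0x9D = 10011101 (10xxxxxx ✓), payload 011101.
Concatenate: 000010000000000011101 = 0x1001D (21 bits → U+1001D).

U+1001D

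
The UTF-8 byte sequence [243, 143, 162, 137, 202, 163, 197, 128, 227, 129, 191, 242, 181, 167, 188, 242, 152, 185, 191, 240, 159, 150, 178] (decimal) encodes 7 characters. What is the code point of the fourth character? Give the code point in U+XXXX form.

U+307F

Offset 0: leading byte 0xF3 = 11110011 → 4-byte char #1 = F3 8F A2 89.
Offset 4: leading byte 0xCA = 11001010 → 2-byte char #2 = CA A3.
Offset 6: leading byte 0xC5 = 11000101 → 2-byte char #3 = C5 80.
Offset 8: leading byte 0xE3 = 11100011 → 3-byte char #4 = E3 81 BF.
Leading byte 0xE3 = 11100011 matches 1110xxxx → 3-byte sequence.
Byte 1: 0xE3 = 11100011, payload 0011 (4 bits).
Byte 2: 0x81 = 10000001 (10xxxxxx ✓), payload 000001.
Byte 3: 0xBF = 10111111 (10xxxxxx ✓), payload 111111.
Concatenate: 0011000001111111 = 0x307F (16 bits → U+307F).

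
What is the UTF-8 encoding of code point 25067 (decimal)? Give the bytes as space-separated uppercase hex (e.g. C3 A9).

U+61EB = 0x61EB = 25067 decimal. In range U+0800–U+FFFF → 3-byte form: 1110xxxx 10xxxxxx 10xxxxxx.
Binary (16 bits): 0110000111101011.
Split 4+6+6: 0110 | 000111 | 101011.
Byte 1: 11100110 = 0xE6.
Byte 2: 10000111 = 0x87.
Byte 3: 10101011 = 0xAB.

E6 87 AB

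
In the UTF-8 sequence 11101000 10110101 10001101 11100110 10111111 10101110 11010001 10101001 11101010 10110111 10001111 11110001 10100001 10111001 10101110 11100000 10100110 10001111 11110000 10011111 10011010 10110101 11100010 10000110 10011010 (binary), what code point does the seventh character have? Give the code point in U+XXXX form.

Offset 0: leading byte 0xE8 = 11101000 → 3-byte char #1 = E8 B5 8D.
Offset 3: leading byte 0xE6 = 11100110 → 3-byte char #2 = E6 BF AE.
Offset 6: leading byte 0xD1 = 11010001 → 2-byte char #3 = D1 A9.
Offset 8: leading byte 0xEA = 11101010 → 3-byte char #4 = EA B7 8F.
Offset 11: leading byte 0xF1 = 11110001 → 4-byte char #5 = F1 A1 B9 AE.
Offset 15: leading byte 0xE0 = 11100000 → 3-byte char #6 = E0 A6 8F.
Offset 18: leading byte 0xF0 = 11110000 → 4-byte char #7 = F0 9F 9A B5.
Leading byte 0xF0 = 11110000 matches 11110xxx → 4-byte sequence.
Byte 1: 0xF0 = 11110000, payload 000 (3 bits).
Byte 2: 0x9F = 10011111 (10xxxxxx ✓), payload 011111.
Byte 3: 0x9A = 10011010 (10xxxxxx ✓), payload 011010.
Byte 4: 0xB5 = 10110101 (10xxxxxx ✓), payload 110101.
Concatenate: 000011111011010110101 = 0x1F6B5 (21 bits → U+1F6B5).

U+1F6B5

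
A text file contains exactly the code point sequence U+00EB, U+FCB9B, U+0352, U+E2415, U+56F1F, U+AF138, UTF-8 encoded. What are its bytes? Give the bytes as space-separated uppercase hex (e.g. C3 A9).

U+00EB: 2-byte form → C3 AB.
U+FCB9B: 4-byte form → F3 BC AE 9B.
U+0352: 2-byte form → CD 92.
U+E2415: 4-byte form → F3 A2 90 95.
U+56F1F: 4-byte form → F1 96 BC 9F.
U+AF138: 4-byte form → F2 AF 84 B8.
Concatenated (20 bytes): C3 AB F3 BC AE 9B CD 92 F3 A2 90 95 F1 96 BC 9F F2 AF 84 B8.

C3 AB F3 BC AE 9B CD 92 F3 A2 90 95 F1 96 BC 9F F2 AF 84 B8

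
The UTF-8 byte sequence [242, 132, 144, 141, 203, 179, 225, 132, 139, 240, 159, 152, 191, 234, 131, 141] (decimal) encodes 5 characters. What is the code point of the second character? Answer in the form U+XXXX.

U+02F3

Offset 0: leading byte 0xF2 = 11110010 → 4-byte char #1 = F2 84 90 8D.
Offset 4: leading byte 0xCB = 11001011 → 2-byte char #2 = CB B3.
Leading byte 0xCB = 11001011 matches 110xxxxx → 2-byte sequence.
Byte 1: 0xCB = 11001011, payload 01011 (5 bits).
Byte 2: 0xB3 = 10110011 (10xxxxxx ✓), payload 110011.
Concatenate: 01011110011 = 0x2F3 (11 bits → U+02F3).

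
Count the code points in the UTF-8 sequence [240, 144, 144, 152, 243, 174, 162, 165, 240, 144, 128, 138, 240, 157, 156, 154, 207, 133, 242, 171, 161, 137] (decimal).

6

Byte at offset 0: 0xF0 = 11110000 → 4-byte char (#1). Advance 4.
Byte at offset 4: 0xF3 = 11110011 → 4-byte char (#2). Advance 4.
Byte at offset 8: 0xF0 = 11110000 → 4-byte char (#3). Advance 4.
Byte at offset 12: 0xF0 = 11110000 → 4-byte char (#4). Advance 4.
Byte at offset 16: 0xCF = 11001111 → 2-byte char (#5). Advance 2.
Byte at offset 18: 0xF2 = 11110010 → 4-byte char (#6). Advance 4.
Reached end at offset 22 after 6 code points.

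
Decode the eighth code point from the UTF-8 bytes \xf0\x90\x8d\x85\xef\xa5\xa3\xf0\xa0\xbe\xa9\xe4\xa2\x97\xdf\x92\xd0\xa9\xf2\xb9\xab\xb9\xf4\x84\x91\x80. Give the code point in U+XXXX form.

U+104440

Offset 0: leading byte 0xF0 = 11110000 → 4-byte char #1 = F0 90 8D 85.
Offset 4: leading byte 0xEF = 11101111 → 3-byte char #2 = EF A5 A3.
Offset 7: leading byte 0xF0 = 11110000 → 4-byte char #3 = F0 A0 BE A9.
Offset 11: leading byte 0xE4 = 11100100 → 3-byte char #4 = E4 A2 97.
Offset 14: leading byte 0xDF = 11011111 → 2-byte char #5 = DF 92.
Offset 16: leading byte 0xD0 = 11010000 → 2-byte char #6 = D0 A9.
Offset 18: leading byte 0xF2 = 11110010 → 4-byte char #7 = F2 B9 AB B9.
Offset 22: leading byte 0xF4 = 11110100 → 4-byte char #8 = F4 84 91 80.
Leading byte 0xF4 = 11110100 matches 11110xxx → 4-byte sequence.
Byte 1: 0xF4 = 11110100, payload 100 (3 bits).
Byte 2: 0x84 = 10000100 (10xxxxxx ✓), payload 000100.
Byte 3: 0x91 = 10010001 (10xxxxxx ✓), payload 010001.
Byte 4: 0x80 = 10000000 (10xxxxxx ✓), payload 000000.
Concatenate: 100000100010001000000 = 0x104440 (21 bits → U+104440).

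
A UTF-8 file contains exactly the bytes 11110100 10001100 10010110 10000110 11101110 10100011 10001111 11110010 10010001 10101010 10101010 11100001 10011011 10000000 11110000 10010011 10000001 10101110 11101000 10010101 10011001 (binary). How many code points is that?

Byte at offset 0: 0xF4 = 11110100 → 4-byte char (#1). Advance 4.
Byte at offset 4: 0xEE = 11101110 → 3-byte char (#2). Advance 3.
Byte at offset 7: 0xF2 = 11110010 → 4-byte char (#3). Advance 4.
Byte at offset 11: 0xE1 = 11100001 → 3-byte char (#4). Advance 3.
Byte at offset 14: 0xF0 = 11110000 → 4-byte char (#5). Advance 4.
Byte at offset 18: 0xE8 = 11101000 → 3-byte char (#6). Advance 3.
Reached end at offset 21 after 6 code points.

6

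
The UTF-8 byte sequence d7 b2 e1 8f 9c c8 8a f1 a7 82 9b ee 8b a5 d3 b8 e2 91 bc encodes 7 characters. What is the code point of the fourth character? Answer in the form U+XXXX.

Offset 0: leading byte 0xD7 = 11010111 → 2-byte char #1 = D7 B2.
Offset 2: leading byte 0xE1 = 11100001 → 3-byte char #2 = E1 8F 9C.
Offset 5: leading byte 0xC8 = 11001000 → 2-byte char #3 = C8 8A.
Offset 7: leading byte 0xF1 = 11110001 → 4-byte char #4 = F1 A7 82 9B.
Leading byte 0xF1 = 11110001 matches 11110xxx → 4-byte sequence.
Byte 1: 0xF1 = 11110001, payload 001 (3 bits).
Byte 2: 0xA7 = 10100111 (10xxxxxx ✓), payload 100111.
Byte 3: 0x82 = 10000010 (10xxxxxx ✓), payload 000010.
Byte 4: 0x9B = 10011011 (10xxxxxx ✓), payload 011011.
Concatenate: 001100111000010011011 = 0x6709B (21 bits → U+6709B).

U+6709B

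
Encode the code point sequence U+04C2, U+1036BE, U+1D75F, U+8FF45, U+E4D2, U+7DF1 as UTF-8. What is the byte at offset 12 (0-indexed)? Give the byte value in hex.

U+04C2 → 2-byte form D3 82 at offsets 0–1.
U+1036BE → 4-byte form F4 83 9A BE at offsets 2–5.
U+1D75F → 4-byte form F0 9D 9D 9F at offsets 6–9.
U+8FF45 → 4-byte form F2 8F BD 85 at offsets 10–13.
Offset 12 falls in char 4's range; it's byte 3 of F2 8F BD 85 = 0xBD.

0xBD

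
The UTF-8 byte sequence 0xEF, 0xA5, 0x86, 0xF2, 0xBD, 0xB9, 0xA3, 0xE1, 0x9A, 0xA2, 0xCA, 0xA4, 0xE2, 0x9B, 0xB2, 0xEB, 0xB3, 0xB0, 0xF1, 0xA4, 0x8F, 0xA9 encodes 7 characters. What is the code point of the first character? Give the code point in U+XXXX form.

Offset 0: leading byte 0xEF = 11101111 → 3-byte char #1 = EF A5 86.
Leading byte 0xEF = 11101111 matches 1110xxxx → 3-byte sequence.
Byte 1: 0xEF = 11101111, payload 1111 (4 bits).
Byte 2: 0xA5 = 10100101 (10xxxxxx ✓), payload 100101.
Byte 3: 0x86 = 10000110 (10xxxxxx ✓), payload 000110.
Concatenate: 1111100101000110 = 0xF946 (16 bits → U+F946).

U+F946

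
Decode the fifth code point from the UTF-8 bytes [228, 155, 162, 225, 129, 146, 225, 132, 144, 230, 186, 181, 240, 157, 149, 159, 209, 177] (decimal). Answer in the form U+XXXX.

U+1D55F

Offset 0: leading byte 0xE4 = 11100100 → 3-byte char #1 = E4 9B A2.
Offset 3: leading byte 0xE1 = 11100001 → 3-byte char #2 = E1 81 92.
Offset 6: leading byte 0xE1 = 11100001 → 3-byte char #3 = E1 84 90.
Offset 9: leading byte 0xE6 = 11100110 → 3-byte char #4 = E6 BA B5.
Offset 12: leading byte 0xF0 = 11110000 → 4-byte char #5 = F0 9D 95 9F.
Leading byte 0xF0 = 11110000 matches 11110xxx → 4-byte sequence.
Byte 1: 0xF0 = 11110000, payload 000 (3 bits).
Byte 2: 0x9D = 10011101 (10xxxxxx ✓), payload 011101.
Byte 3: 0x95 = 10010101 (10xxxxxx ✓), payload 010101.
Byte 4: 0x9F = 10011111 (10xxxxxx ✓), payload 011111.
Concatenate: 000011101010101011111 = 0x1D55F (21 bits → U+1D55F).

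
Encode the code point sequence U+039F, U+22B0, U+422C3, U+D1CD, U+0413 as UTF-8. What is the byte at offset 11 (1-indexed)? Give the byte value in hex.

0x87

1-indexed offset 11 is 0-indexed offset 10.
U+039F → 2-byte form CE 9F at offsets 0–1.
U+22B0 → 3-byte form E2 8A B0 at offsets 2–4.
U+422C3 → 4-byte form F1 82 8B 83 at offsets 5–8.
U+D1CD → 3-byte form ED 87 8D at offsets 9–11.
Offset 10 falls in char 4's range; it's byte 2 of ED 87 8D = 0x87.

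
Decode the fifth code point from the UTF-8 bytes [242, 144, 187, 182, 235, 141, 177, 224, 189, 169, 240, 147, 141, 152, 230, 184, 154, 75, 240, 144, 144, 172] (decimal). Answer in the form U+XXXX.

U+6E1A

Offset 0: leading byte 0xF2 = 11110010 → 4-byte char #1 = F2 90 BB B6.
Offset 4: leading byte 0xEB = 11101011 → 3-byte char #2 = EB 8D B1.
Offset 7: leading byte 0xE0 = 11100000 → 3-byte char #3 = E0 BD A9.
Offset 10: leading byte 0xF0 = 11110000 → 4-byte char #4 = F0 93 8D 98.
Offset 14: leading byte 0xE6 = 11100110 → 3-byte char #5 = E6 B8 9A.
Leading byte 0xE6 = 11100110 matches 1110xxxx → 3-byte sequence.
Byte 1: 0xE6 = 11100110, payload 0110 (4 bits).
Byte 2: 0xB8 = 10111000 (10xxxxxx ✓), payload 111000.
Byte 3: 0x9A = 10011010 (10xxxxxx ✓), payload 011010.
Concatenate: 0110111000011010 = 0x6E1A (16 bits → U+6E1A).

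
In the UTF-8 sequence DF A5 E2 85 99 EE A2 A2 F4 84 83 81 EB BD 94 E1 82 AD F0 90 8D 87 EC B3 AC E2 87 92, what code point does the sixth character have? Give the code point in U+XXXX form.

U+10AD

Offset 0: leading byte 0xDF = 11011111 → 2-byte char #1 = DF A5.
Offset 2: leading byte 0xE2 = 11100010 → 3-byte char #2 = E2 85 99.
Offset 5: leading byte 0xEE = 11101110 → 3-byte char #3 = EE A2 A2.
Offset 8: leading byte 0xF4 = 11110100 → 4-byte char #4 = F4 84 83 81.
Offset 12: leading byte 0xEB = 11101011 → 3-byte char #5 = EB BD 94.
Offset 15: leading byte 0xE1 = 11100001 → 3-byte char #6 = E1 82 AD.
Leading byte 0xE1 = 11100001 matches 1110xxxx → 3-byte sequence.
Byte 1: 0xE1 = 11100001, payload 0001 (4 bits).
Byte 2: 0x82 = 10000010 (10xxxxxx ✓), payload 000010.
Byte 3: 0xAD = 10101101 (10xxxxxx ✓), payload 101101.
Concatenate: 0001000010101101 = 0x10AD (16 bits → U+10AD).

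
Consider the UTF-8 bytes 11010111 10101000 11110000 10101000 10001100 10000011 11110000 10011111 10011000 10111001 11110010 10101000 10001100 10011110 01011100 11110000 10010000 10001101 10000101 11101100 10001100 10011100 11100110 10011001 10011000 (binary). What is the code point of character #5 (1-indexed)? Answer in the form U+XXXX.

Offset 0: leading byte 0xD7 = 11010111 → 2-byte char #1 = D7 A8.
Offset 2: leading byte 0xF0 = 11110000 → 4-byte char #2 = F0 A8 8C 83.
Offset 6: leading byte 0xF0 = 11110000 → 4-byte char #3 = F0 9F 98 B9.
Offset 10: leading byte 0xF2 = 11110010 → 4-byte char #4 = F2 A8 8C 9E.
Offset 14: leading byte 0x5C = 01011100 → 1-byte char #5 = 5C.
Leading byte 0x5C = 01011100 matches 0xxxxxxx → 1-byte sequence.
Byte 1: 0x5C = 01011100, payload 1011100 (7 bits).
Concatenate: 1011100 = 0x5C (7 bits → U+005C).

U+005C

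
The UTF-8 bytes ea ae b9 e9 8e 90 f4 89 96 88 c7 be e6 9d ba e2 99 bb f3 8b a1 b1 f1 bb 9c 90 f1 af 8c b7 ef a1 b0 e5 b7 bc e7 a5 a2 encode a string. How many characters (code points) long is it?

12

Byte at offset 0: 0xEA = 11101010 → 3-byte char (#1). Advance 3.
Byte at offset 3: 0xE9 = 11101001 → 3-byte char (#2). Advance 3.
Byte at offset 6: 0xF4 = 11110100 → 4-byte char (#3). Advance 4.
Byte at offset 10: 0xC7 = 11000111 → 2-byte char (#4). Advance 2.
Byte at offset 12: 0xE6 = 11100110 → 3-byte char (#5). Advance 3.
Byte at offset 15: 0xE2 = 11100010 → 3-byte char (#6). Advance 3.
Byte at offset 18: 0xF3 = 11110011 → 4-byte char (#7). Advance 4.
Byte at offset 22: 0xF1 = 11110001 → 4-byte char (#8). Advance 4.
Byte at offset 26: 0xF1 = 11110001 → 4-byte char (#9). Advance 4.
Byte at offset 30: 0xEF = 11101111 → 3-byte char (#10). Advance 3.
Byte at offset 33: 0xE5 = 11100101 → 3-byte char (#11). Advance 3.
Byte at offset 36: 0xE7 = 11100111 → 3-byte char (#12). Advance 3.
Reached end at offset 39 after 12 code points.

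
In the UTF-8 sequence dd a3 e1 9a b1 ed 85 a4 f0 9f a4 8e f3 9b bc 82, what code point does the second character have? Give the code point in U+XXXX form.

U+16B1

Offset 0: leading byte 0xDD = 11011101 → 2-byte char #1 = DD A3.
Offset 2: leading byte 0xE1 = 11100001 → 3-byte char #2 = E1 9A B1.
Leading byte 0xE1 = 11100001 matches 1110xxxx → 3-byte sequence.
Byte 1: 0xE1 = 11100001, payload 0001 (4 bits).
Byte 2: 0x9A = 10011010 (10xxxxxx ✓), payload 011010.
Byte 3: 0xB1 = 10110001 (10xxxxxx ✓), payload 110001.
Concatenate: 0001011010110001 = 0x16B1 (16 bits → U+16B1).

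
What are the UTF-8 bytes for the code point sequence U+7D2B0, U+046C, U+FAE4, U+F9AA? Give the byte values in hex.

U+7D2B0: 4-byte form → F1 BD 8A B0.
U+046C: 2-byte form → D1 AC.
U+FAE4: 3-byte form → EF AB A4.
U+F9AA: 3-byte form → EF A6 AA.
Concatenated (12 bytes): F1 BD 8A B0 D1 AC EF AB A4 EF A6 AA.

F1 BD 8A B0 D1 AC EF AB A4 EF A6 AA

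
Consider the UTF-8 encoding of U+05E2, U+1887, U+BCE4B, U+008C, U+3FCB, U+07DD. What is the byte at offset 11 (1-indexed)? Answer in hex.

0x8C

1-indexed offset 11 is 0-indexed offset 10.
U+05E2 → 2-byte form D7 A2 at offsets 0–1.
U+1887 → 3-byte form E1 A2 87 at offsets 2–4.
U+BCE4B → 4-byte form F2 BC B9 8B at offsets 5–8.
U+008C → 2-byte form C2 8C at offsets 9–10.
Offset 10 falls in char 4's range; it's byte 2 of C2 8C = 0x8C.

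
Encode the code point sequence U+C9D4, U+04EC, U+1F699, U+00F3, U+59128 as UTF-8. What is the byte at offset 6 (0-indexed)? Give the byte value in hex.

0x9F

U+C9D4 → 3-byte form EC A7 94 at offsets 0–2.
U+04EC → 2-byte form D3 AC at offsets 3–4.
U+1F699 → 4-byte form F0 9F 9A 99 at offsets 5–8.
Offset 6 falls in char 3's range; it's byte 2 of F0 9F 9A 99 = 0x9F.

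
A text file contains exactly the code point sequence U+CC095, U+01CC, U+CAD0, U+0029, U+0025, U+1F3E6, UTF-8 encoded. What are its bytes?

F3 8C 82 95 C7 8C EC AB 90 29 25 F0 9F 8F A6

U+CC095: 4-byte form → F3 8C 82 95.
U+01CC: 2-byte form → C7 8C.
U+CAD0: 3-byte form → EC AB 90.
U+0029: 1-byte form → 29.
U+0025: 1-byte form → 25.
U+1F3E6: 4-byte form → F0 9F 8F A6.
Concatenated (15 bytes): F3 8C 82 95 C7 8C EC AB 90 29 25 F0 9F 8F A6.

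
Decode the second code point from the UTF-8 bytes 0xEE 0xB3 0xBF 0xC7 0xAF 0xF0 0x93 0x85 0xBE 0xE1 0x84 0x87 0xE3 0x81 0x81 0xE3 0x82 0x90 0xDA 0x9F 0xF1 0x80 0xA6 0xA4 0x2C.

Offset 0: leading byte 0xEE = 11101110 → 3-byte char #1 = EE B3 BF.
Offset 3: leading byte 0xC7 = 11000111 → 2-byte char #2 = C7 AF.
Leading byte 0xC7 = 11000111 matches 110xxxxx → 2-byte sequence.
Byte 1: 0xC7 = 11000111, payload 00111 (5 bits).
Byte 2: 0xAF = 10101111 (10xxxxxx ✓), payload 101111.
Concatenate: 00111101111 = 0x1EF (11 bits → U+01EF).

U+01EF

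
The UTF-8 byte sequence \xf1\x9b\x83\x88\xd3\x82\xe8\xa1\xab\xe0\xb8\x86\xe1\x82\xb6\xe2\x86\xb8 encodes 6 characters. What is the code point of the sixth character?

U+21B8

Offset 0: leading byte 0xF1 = 11110001 → 4-byte char #1 = F1 9B 83 88.
Offset 4: leading byte 0xD3 = 11010011 → 2-byte char #2 = D3 82.
Offset 6: leading byte 0xE8 = 11101000 → 3-byte char #3 = E8 A1 AB.
Offset 9: leading byte 0xE0 = 11100000 → 3-byte char #4 = E0 B8 86.
Offset 12: leading byte 0xE1 = 11100001 → 3-byte char #5 = E1 82 B6.
Offset 15: leading byte 0xE2 = 11100010 → 3-byte char #6 = E2 86 B8.
Leading byte 0xE2 = 11100010 matches 1110xxxx → 3-byte sequence.
Byte 1: 0xE2 = 11100010, payload 0010 (4 bits).
Byte 2: 0x86 = 10000110 (10xxxxxx ✓), payload 000110.
Byte 3: 0xB8 = 10111000 (10xxxxxx ✓), payload 111000.
Concatenate: 0010000110111000 = 0x21B8 (16 bits → U+21B8).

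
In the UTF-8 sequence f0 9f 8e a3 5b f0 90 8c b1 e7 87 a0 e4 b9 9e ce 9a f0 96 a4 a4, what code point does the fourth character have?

U+71E0

Offset 0: leading byte 0xF0 = 11110000 → 4-byte char #1 = F0 9F 8E A3.
Offset 4: leading byte 0x5B = 01011011 → 1-byte char #2 = 5B.
Offset 5: leading byte 0xF0 = 11110000 → 4-byte char #3 = F0 90 8C B1.
Offset 9: leading byte 0xE7 = 11100111 → 3-byte char #4 = E7 87 A0.
Leading byte 0xE7 = 11100111 matches 1110xxxx → 3-byte sequence.
Byte 1: 0xE7 = 11100111, payload 0111 (4 bits).
Byte 2: 0x87 = 10000111 (10xxxxxx ✓), payload 000111.
Byte 3: 0xA0 = 10100000 (10xxxxxx ✓), payload 100000.
Concatenate: 0111000111100000 = 0x71E0 (16 bits → U+71E0).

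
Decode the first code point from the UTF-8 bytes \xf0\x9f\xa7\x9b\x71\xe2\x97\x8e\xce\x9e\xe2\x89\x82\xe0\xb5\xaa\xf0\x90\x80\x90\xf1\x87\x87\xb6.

Offset 0: leading byte 0xF0 = 11110000 → 4-byte char #1 = F0 9F A7 9B.
Leading byte 0xF0 = 11110000 matches 11110xxx → 4-byte sequence.
Byte 1: 0xF0 = 11110000, payload 000 (3 bits).
Byte 2: 0x9F = 10011111 (10xxxxxx ✓), payload 011111.
Byte 3: 0xA7 = 10100111 (10xxxxxx ✓), payload 100111.
Byte 4: 0x9B = 10011011 (10xxxxxx ✓), payload 011011.
Concatenate: 000011111100111011011 = 0x1F9DB (21 bits → U+1F9DB).

U+1F9DB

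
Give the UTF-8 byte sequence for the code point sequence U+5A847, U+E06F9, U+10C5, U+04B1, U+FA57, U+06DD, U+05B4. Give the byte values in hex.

U+5A847: 4-byte form → F1 9A A1 87.
U+E06F9: 4-byte form → F3 A0 9B B9.
U+10C5: 3-byte form → E1 83 85.
U+04B1: 2-byte form → D2 B1.
U+FA57: 3-byte form → EF A9 97.
U+06DD: 2-byte form → DB 9D.
U+05B4: 2-byte form → D6 B4.
Concatenated (20 bytes): F1 9A A1 87 F3 A0 9B B9 E1 83 85 D2 B1 EF A9 97 DB 9D D6 B4.

F1 9A A1 87 F3 A0 9B B9 E1 83 85 D2 B1 EF A9 97 DB 9D D6 B4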